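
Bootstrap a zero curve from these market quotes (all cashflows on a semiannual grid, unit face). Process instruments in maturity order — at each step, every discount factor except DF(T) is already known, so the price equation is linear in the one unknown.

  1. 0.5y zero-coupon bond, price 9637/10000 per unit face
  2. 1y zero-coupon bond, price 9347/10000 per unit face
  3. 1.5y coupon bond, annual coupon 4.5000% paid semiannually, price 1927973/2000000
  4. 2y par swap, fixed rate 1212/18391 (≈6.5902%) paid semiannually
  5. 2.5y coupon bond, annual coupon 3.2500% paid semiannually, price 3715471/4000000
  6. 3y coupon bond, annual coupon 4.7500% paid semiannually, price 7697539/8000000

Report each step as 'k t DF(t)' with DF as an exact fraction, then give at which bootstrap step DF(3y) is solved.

1 1/2 9637/10000
2 1 9347/10000
3 3/2 901/1000
4 2 2197/2500
5 5/2 1069/1250
6 3 8347/10000
DF(3y) is solved at step 6

step 1 [0.5y] zero: DF = P = 9637/10000 ≈ 0.963700
step 2 [1y] zero: DF = P = 9347/10000 ≈ 0.934700
step 3 [1.5y] bond c/2=9/400: DF=(1927973/2000000 − 9/400·(0.963700+0.934700))/(1+9/400) = 901/1000 ≈ 0.901000
step 4 [2y] swap r/2=606/18391: DF=(1 − 606/18391·(0.963700+0.934700+0.901000))/(1+606/18391) = 2197/2500 ≈ 0.878800
step 5 [2.5y] bond c/2=13/800: DF=(3715471/4000000 − 13/800·(0.963700+0.934700+0.901000+0.878800))/(1+13/800) = 1069/1250 ≈ 0.855200
step 6 [3y] bond c/2=19/800: DF=(7697539/8000000 − 19/800·(0.963700+0.934700+0.901000+0.878800+0.855200))/(1+19/800) = 8347/10000 ≈ 0.834700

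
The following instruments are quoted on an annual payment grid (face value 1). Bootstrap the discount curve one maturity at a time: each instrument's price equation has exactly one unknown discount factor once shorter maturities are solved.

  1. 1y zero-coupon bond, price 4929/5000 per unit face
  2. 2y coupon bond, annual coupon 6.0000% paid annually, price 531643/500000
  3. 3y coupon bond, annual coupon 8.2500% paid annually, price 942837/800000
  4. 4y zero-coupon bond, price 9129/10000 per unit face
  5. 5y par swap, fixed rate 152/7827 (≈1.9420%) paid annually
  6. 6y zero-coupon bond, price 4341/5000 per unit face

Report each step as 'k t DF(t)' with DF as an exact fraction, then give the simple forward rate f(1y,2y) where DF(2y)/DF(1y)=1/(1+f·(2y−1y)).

step 1 [1y] zero: DF = P = 4929/5000 ≈ 0.985800
step 2 [2y] bond c/1=3/50: DF=(531643/500000 − 3/50·(0.985800))/(1+3/50) = 9473/10000 ≈ 0.947300
step 3 [3y] bond c/1=33/400: DF=(942837/800000 − 33/400·(0.985800+0.947300))/(1+33/400) = 4707/5000 ≈ 0.941400
step 4 [4y] zero: DF = P = 9129/10000 ≈ 0.912900
step 5 [5y] swap r/1=152/7827: DF=(1 − 152/7827·(0.985800+0.947300+0.941400+0.912900))/(1+152/7827) = 568/625 ≈ 0.908800
step 6 [6y] zero: DF = P = 4341/5000 ≈ 0.868200

1 1 4929/5000
2 2 9473/10000
3 3 4707/5000
4 4 9129/10000
5 5 568/625
6 6 4341/5000
f(1y,2y) = ((4929/5000)/(9473/10000) − 1)/(1) = 385/9473 ≈ 4.0642%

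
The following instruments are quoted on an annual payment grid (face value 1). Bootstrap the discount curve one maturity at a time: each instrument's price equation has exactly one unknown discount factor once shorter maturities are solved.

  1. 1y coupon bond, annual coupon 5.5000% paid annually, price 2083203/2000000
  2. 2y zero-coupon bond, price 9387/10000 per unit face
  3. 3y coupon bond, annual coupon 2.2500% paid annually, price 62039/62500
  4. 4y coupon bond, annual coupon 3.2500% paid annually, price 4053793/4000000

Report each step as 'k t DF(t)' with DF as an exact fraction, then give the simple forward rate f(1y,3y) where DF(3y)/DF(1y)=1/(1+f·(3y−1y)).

step 1 [1y] bond c/1=11/200: DF=(2083203/2000000 − 11/200·(0))/(1+11/200) = 9873/10000 ≈ 0.987300
step 2 [2y] zero: DF = P = 9387/10000 ≈ 0.938700
step 3 [3y] bond c/1=9/400: DF=(62039/62500 − 9/400·(0.987300+0.938700))/(1+9/400) = 2321/2500 ≈ 0.928400
step 4 [4y] bond c/1=13/400: DF=(4053793/4000000 − 13/400·(0.987300+0.938700+0.928400))/(1+13/400) = 8917/10000 ≈ 0.891700

1 1 9873/10000
2 2 9387/10000
3 3 2321/2500
4 4 8917/10000
f(1y,3y) = ((9873/10000)/(2321/2500) − 1)/(2) = 589/18568 ≈ 3.1721%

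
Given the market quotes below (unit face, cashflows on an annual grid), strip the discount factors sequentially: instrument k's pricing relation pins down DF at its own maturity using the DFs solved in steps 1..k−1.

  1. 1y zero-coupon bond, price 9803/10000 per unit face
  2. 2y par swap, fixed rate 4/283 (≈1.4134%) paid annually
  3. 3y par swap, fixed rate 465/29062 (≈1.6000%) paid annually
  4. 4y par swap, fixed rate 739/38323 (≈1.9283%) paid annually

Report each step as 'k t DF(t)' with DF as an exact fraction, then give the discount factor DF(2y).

step 1 [1y] zero: DF = P = 9803/10000 ≈ 0.980300
step 2 [2y] swap r/1=4/283: DF=(1 − 4/283·(0.980300))/(1+4/283) = 2431/2500 ≈ 0.972400
step 3 [3y] swap r/1=465/29062: DF=(1 − 465/29062·(0.980300+0.972400))/(1+465/29062) = 1907/2000 ≈ 0.953500
step 4 [4y] swap r/1=739/38323: DF=(1 − 739/38323·(0.980300+0.972400+0.953500))/(1+739/38323) = 9261/10000 ≈ 0.926100

1 1 9803/10000
2 2 2431/2500
3 3 1907/2000
4 4 9261/10000
DF(2y) = 2431/2500 ≈ 0.972400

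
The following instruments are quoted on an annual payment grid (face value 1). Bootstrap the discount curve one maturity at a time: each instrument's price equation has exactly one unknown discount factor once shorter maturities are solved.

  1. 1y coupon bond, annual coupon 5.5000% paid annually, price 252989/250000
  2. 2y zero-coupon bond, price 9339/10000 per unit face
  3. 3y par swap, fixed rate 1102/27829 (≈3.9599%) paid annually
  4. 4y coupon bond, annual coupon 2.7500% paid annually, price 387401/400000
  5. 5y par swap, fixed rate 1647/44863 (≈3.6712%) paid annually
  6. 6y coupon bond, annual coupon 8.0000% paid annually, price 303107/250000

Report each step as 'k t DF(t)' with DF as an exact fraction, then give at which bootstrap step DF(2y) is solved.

step 1 [1y] bond c/1=11/200: DF=(252989/250000 − 11/200·(0))/(1+11/200) = 1199/1250 ≈ 0.959200
step 2 [2y] zero: DF = P = 9339/10000 ≈ 0.933900
step 3 [3y] swap r/1=1102/27829: DF=(1 − 1102/27829·(0.959200+0.933900))/(1+1102/27829) = 4449/5000 ≈ 0.889800
step 4 [4y] bond c/1=11/400: DF=(387401/400000 − 11/400·(0.959200+0.933900+0.889800))/(1+11/400) = 8681/10000 ≈ 0.868100
step 5 [5y] swap r/1=1647/44863: DF=(1 − 1647/44863·(0.959200+0.933900+0.889800+0.868100))/(1+1647/44863) = 8353/10000 ≈ 0.835300
step 6 [6y] bond c/1=2/25: DF=(303107/250000 − 2/25·(0.959200+0.933900+0.889800+0.868100+0.835300))/(1+2/25) = 7903/10000 ≈ 0.790300

1 1 1199/1250
2 2 9339/10000
3 3 4449/5000
4 4 8681/10000
5 5 8353/10000
6 6 7903/10000
DF(2y) is solved at step 2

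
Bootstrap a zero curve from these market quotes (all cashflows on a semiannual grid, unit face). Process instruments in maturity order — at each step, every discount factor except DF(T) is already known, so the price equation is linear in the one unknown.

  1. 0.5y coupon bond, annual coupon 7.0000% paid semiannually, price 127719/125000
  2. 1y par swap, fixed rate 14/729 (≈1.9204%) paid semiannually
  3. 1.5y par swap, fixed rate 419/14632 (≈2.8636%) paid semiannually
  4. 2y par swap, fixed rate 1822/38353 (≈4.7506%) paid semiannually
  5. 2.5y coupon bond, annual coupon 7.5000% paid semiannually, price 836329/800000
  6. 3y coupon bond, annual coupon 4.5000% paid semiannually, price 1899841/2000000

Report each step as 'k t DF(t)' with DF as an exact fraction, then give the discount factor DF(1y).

1 1/2 617/625
2 1 9811/10000
3 3/2 9581/10000
4 2 9089/10000
5 5/2 869/1000
6 3 1651/2000
DF(1y) = 9811/10000 ≈ 0.981100

step 1 [0.5y] bond c/2=7/200: DF=(127719/125000 − 7/200·(0))/(1+7/200) = 617/625 ≈ 0.987200
step 2 [1y] swap r/2=7/729: DF=(1 − 7/729·(0.987200))/(1+7/729) = 9811/10000 ≈ 0.981100
step 3 [1.5y] swap r/2=419/29264: DF=(1 − 419/29264·(0.987200+0.981100))/(1+419/29264) = 9581/10000 ≈ 0.958100
step 4 [2y] swap r/2=911/38353: DF=(1 − 911/38353·(0.987200+0.981100+0.958100))/(1+911/38353) = 9089/10000 ≈ 0.908900
step 5 [2.5y] bond c/2=3/80: DF=(836329/800000 − 3/80·(0.987200+0.981100+0.958100+0.908900))/(1+3/80) = 869/1000 ≈ 0.869000
step 6 [3y] bond c/2=9/400: DF=(1899841/2000000 − 9/400·(0.987200+0.981100+0.958100+0.908900+0.869000))/(1+9/400) = 1651/2000 ≈ 0.825500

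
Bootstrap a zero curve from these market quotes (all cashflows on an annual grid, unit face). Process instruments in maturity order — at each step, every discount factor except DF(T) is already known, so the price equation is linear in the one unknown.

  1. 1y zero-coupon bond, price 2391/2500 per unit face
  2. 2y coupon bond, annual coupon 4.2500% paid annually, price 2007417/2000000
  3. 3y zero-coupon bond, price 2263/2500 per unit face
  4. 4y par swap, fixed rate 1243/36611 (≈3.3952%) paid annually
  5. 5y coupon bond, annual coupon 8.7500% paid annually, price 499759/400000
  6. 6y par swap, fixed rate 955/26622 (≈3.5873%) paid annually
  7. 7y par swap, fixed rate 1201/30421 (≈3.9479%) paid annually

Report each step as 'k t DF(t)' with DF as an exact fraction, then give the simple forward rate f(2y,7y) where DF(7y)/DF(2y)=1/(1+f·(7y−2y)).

step 1 [1y] zero: DF = P = 2391/2500 ≈ 0.956400
step 2 [2y] bond c/1=17/400: DF=(2007417/2000000 − 17/400·(0.956400))/(1+17/400) = 4619/5000 ≈ 0.923800
step 3 [3y] zero: DF = P = 2263/2500 ≈ 0.905200
step 4 [4y] swap r/1=1243/36611: DF=(1 − 1243/36611·(0.956400+0.923800+0.905200))/(1+1243/36611) = 8757/10000 ≈ 0.875700
step 5 [5y] bond c/1=7/80: DF=(499759/400000 − 7/80·(0.956400+0.923800+0.905200+0.875700))/(1+7/80) = 8543/10000 ≈ 0.854300
step 6 [6y] swap r/1=955/26622: DF=(1 − 955/26622·(0.956400+0.923800+0.905200+0.875700+0.854300))/(1+955/26622) = 809/1000 ≈ 0.809000
step 7 [7y] swap r/1=1201/30421: DF=(1 − 1201/30421·(0.956400+0.923800+0.905200+0.875700+0.854300+0.809000))/(1+1201/30421) = 3799/5000 ≈ 0.759800

1 1 2391/2500
2 2 4619/5000
3 3 2263/2500
4 4 8757/10000
5 5 8543/10000
6 6 809/1000
7 7 3799/5000
f(2y,7y) = ((4619/5000)/(3799/5000) − 1)/(5) = 164/3799 ≈ 4.3169%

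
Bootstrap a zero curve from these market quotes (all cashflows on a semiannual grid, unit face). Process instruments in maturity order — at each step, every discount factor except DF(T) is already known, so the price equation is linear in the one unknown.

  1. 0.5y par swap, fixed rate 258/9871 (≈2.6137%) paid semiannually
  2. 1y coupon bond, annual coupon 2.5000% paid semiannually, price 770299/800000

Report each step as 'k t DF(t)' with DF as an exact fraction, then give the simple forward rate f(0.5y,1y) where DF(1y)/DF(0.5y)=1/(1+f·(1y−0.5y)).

1 1/2 9871/10000
2 1 2347/2500
f(0.5y,1y) = ((9871/10000)/(2347/2500) − 1)/(1/2) = 483/4694 ≈ 10.2897%

step 1 [0.5y] swap r/2=129/9871: DF=(1 − 129/9871·(0))/(1+129/9871) = 9871/10000 ≈ 0.987100
step 2 [1y] bond c/2=1/80: DF=(770299/800000 − 1/80·(0.987100))/(1+1/80) = 2347/2500 ≈ 0.938800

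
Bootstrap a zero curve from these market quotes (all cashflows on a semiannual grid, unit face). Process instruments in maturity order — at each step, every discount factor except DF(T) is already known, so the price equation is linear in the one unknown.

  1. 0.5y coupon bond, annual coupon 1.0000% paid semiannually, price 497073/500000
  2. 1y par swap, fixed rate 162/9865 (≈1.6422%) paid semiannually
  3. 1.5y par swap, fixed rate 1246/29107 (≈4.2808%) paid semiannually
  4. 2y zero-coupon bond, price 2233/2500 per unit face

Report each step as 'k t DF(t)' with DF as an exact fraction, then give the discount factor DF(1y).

1 1/2 2473/2500
2 1 4919/5000
3 3/2 9377/10000
4 2 2233/2500
DF(1y) = 4919/5000 ≈ 0.983800

step 1 [0.5y] bond c/2=1/200: DF=(497073/500000 − 1/200·(0))/(1+1/200) = 2473/2500 ≈ 0.989200
step 2 [1y] swap r/2=81/9865: DF=(1 − 81/9865·(0.989200))/(1+81/9865) = 4919/5000 ≈ 0.983800
step 3 [1.5y] swap r/2=623/29107: DF=(1 − 623/29107·(0.989200+0.983800))/(1+623/29107) = 9377/10000 ≈ 0.937700
step 4 [2y] zero: DF = P = 2233/2500 ≈ 0.893200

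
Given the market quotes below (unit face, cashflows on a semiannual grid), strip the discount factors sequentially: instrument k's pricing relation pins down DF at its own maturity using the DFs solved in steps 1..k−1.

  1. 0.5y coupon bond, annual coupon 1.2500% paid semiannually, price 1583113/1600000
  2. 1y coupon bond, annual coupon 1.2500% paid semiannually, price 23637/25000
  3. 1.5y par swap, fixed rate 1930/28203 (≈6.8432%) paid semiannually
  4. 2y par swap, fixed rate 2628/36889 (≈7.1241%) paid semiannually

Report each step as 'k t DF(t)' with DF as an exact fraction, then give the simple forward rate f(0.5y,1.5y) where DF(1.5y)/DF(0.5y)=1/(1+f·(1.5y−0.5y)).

1 1/2 9833/10000
2 1 1867/2000
3 3/2 1807/2000
4 2 4343/5000
f(0.5y,1.5y) = ((9833/10000)/(1807/2000) − 1)/(1) = 798/9035 ≈ 8.8323%

step 1 [0.5y] bond c/2=1/160: DF=(1583113/1600000 − 1/160·(0))/(1+1/160) = 9833/10000 ≈ 0.983300
step 2 [1y] bond c/2=1/160: DF=(23637/25000 − 1/160·(0.983300))/(1+1/160) = 1867/2000 ≈ 0.933500
step 3 [1.5y] swap r/2=965/28203: DF=(1 − 965/28203·(0.983300+0.933500))/(1+965/28203) = 1807/2000 ≈ 0.903500
step 4 [2y] swap r/2=1314/36889: DF=(1 − 1314/36889·(0.983300+0.933500+0.903500))/(1+1314/36889) = 4343/5000 ≈ 0.868600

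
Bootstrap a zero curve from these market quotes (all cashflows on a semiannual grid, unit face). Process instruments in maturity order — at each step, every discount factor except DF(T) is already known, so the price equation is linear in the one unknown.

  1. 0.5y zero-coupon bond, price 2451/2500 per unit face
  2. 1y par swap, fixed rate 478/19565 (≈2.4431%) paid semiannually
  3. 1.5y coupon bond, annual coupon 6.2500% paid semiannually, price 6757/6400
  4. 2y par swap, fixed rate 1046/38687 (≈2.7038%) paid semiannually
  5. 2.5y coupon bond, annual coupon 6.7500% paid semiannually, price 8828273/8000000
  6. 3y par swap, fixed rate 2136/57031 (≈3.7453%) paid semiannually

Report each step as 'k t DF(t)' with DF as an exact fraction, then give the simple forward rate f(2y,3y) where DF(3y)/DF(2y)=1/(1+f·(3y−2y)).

step 1 [0.5y] zero: DF = P = 2451/2500 ≈ 0.980400
step 2 [1y] swap r/2=239/19565: DF=(1 − 239/19565·(0.980400))/(1+239/19565) = 9761/10000 ≈ 0.976100
step 3 [1.5y] bond c/2=1/32: DF=(6757/6400 − 1/32·(0.980400+0.976100))/(1+1/32) = 1929/2000 ≈ 0.964500
step 4 [2y] swap r/2=523/38687: DF=(1 − 523/38687·(0.980400+0.976100+0.964500))/(1+523/38687) = 9477/10000 ≈ 0.947700
step 5 [2.5y] bond c/2=27/800: DF=(8828273/8000000 − 27/800·(0.980400+0.976100+0.964500+0.947700))/(1+27/800) = 2353/2500 ≈ 0.941200
step 6 [3y] swap r/2=1068/57031: DF=(1 − 1068/57031·(0.980400+0.976100+0.964500+0.947700+0.941200))/(1+1068/57031) = 2233/2500 ≈ 0.893200

1 1/2 2451/2500
2 1 9761/10000
3 3/2 1929/2000
4 2 9477/10000
5 5/2 2353/2500
6 3 2233/2500
f(2y,3y) = ((9477/10000)/(2233/2500) − 1)/(1) = 545/8932 ≈ 6.1017%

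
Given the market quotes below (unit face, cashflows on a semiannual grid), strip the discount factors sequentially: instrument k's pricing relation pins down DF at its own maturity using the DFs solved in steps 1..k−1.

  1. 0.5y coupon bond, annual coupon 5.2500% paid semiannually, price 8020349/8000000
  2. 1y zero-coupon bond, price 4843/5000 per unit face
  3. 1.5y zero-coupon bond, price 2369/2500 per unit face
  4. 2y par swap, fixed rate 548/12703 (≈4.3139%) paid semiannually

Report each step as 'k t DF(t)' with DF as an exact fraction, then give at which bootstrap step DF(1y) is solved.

step 1 [0.5y] bond c/2=21/800: DF=(8020349/8000000 − 21/800·(0))/(1+21/800) = 9769/10000 ≈ 0.976900
step 2 [1y] zero: DF = P = 4843/5000 ≈ 0.968600
step 3 [1.5y] zero: DF = P = 2369/2500 ≈ 0.947600
step 4 [2y] swap r/2=274/12703: DF=(1 − 274/12703·(0.976900+0.968600+0.947600))/(1+274/12703) = 4589/5000 ≈ 0.917800

1 1/2 9769/10000
2 1 4843/5000
3 3/2 2369/2500
4 2 4589/5000
DF(1y) is solved at step 2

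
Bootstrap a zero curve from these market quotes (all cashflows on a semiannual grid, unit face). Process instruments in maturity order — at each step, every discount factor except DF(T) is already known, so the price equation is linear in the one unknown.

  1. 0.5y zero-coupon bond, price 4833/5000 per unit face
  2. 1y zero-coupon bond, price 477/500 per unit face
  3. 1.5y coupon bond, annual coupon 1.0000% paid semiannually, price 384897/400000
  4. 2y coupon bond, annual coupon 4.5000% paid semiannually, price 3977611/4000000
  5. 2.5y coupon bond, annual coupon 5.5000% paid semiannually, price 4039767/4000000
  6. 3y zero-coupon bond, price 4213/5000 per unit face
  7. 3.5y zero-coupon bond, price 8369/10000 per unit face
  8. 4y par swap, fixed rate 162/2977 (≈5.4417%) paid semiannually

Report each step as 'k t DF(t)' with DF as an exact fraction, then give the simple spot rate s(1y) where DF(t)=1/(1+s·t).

step 1 [0.5y] zero: DF = P = 4833/5000 ≈ 0.966600
step 2 [1y] zero: DF = P = 477/500 ≈ 0.954000
step 3 [1.5y] bond c/2=1/200: DF=(384897/400000 − 1/200·(0.966600+0.954000))/(1+1/200) = 9479/10000 ≈ 0.947900
step 4 [2y] bond c/2=9/400: DF=(3977611/4000000 − 9/400·(0.966600+0.954000+0.947900))/(1+9/400) = 4547/5000 ≈ 0.909400
step 5 [2.5y] bond c/2=11/400: DF=(4039767/4000000 − 11/400·(0.966600+0.954000+0.947900+0.909400))/(1+11/400) = 4409/5000 ≈ 0.881800
step 6 [3y] zero: DF = P = 4213/5000 ≈ 0.842600
step 7 [3.5y] zero: DF = P = 8369/10000 ≈ 0.836900
step 8 [4y] swap r/2=81/2977: DF=(1 − 81/2977·(0.966600+0.954000+0.947900+0.909400+0.881800+0.842600+0.836900))/(1+81/2977) = 1007/1250 ≈ 0.805600

1 1/2 4833/5000
2 1 477/500
3 3/2 9479/10000
4 2 4547/5000
5 5/2 4409/5000
6 3 4213/5000
7 7/2 8369/10000
8 4 1007/1250
s(1y) = (1/(477/500) − 1)/(1) = 23/477 ≈ 4.8218%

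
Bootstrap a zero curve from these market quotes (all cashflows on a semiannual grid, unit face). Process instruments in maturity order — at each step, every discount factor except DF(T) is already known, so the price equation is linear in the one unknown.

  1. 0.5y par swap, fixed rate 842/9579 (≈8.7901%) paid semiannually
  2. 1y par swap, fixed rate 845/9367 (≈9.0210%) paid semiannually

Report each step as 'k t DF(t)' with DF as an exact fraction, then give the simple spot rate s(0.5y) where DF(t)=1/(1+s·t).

1 1/2 9579/10000
2 1 1831/2000
s(0.5y) = (1/(9579/10000) − 1)/(1/2) = 842/9579 ≈ 8.7901%

step 1 [0.5y] swap r/2=421/9579: DF=(1 − 421/9579·(0))/(1+421/9579) = 9579/10000 ≈ 0.957900
step 2 [1y] swap r/2=845/18734: DF=(1 − 845/18734·(0.957900))/(1+845/18734) = 1831/2000 ≈ 0.915500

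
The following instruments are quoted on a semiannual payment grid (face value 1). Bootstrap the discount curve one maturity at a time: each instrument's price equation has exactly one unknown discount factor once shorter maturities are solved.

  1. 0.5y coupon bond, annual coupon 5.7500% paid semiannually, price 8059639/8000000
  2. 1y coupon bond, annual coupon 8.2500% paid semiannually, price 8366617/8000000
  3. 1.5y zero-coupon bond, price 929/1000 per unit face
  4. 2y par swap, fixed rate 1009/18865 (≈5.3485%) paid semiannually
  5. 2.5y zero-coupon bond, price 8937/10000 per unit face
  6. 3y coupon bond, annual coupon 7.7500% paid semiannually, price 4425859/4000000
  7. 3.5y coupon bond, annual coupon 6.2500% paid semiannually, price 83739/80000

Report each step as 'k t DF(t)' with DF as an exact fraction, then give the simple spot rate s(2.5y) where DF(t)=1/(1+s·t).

1 1/2 9793/10000
2 1 1207/1250
3 3/2 929/1000
4 2 8991/10000
5 5/2 8937/10000
6 3 8911/10000
7 7/2 4233/5000
s(2.5y) = (1/(8937/10000) − 1)/(5/2) = 2126/44685 ≈ 4.7577%

step 1 [0.5y] bond c/2=23/800: DF=(8059639/8000000 − 23/800·(0))/(1+23/800) = 9793/10000 ≈ 0.979300
step 2 [1y] bond c/2=33/800: DF=(8366617/8000000 − 33/800·(0.979300))/(1+33/800) = 1207/1250 ≈ 0.965600
step 3 [1.5y] zero: DF = P = 929/1000 ≈ 0.929000
step 4 [2y] swap r/2=1009/37730: DF=(1 − 1009/37730·(0.979300+0.965600+0.929000))/(1+1009/37730) = 8991/10000 ≈ 0.899100
step 5 [2.5y] zero: DF = P = 8937/10000 ≈ 0.893700
step 6 [3y] bond c/2=31/800: DF=(4425859/4000000 − 31/800·(0.979300+0.965600+0.929000+0.899100+0.893700))/(1+31/800) = 8911/10000 ≈ 0.891100
step 7 [3.5y] bond c/2=1/32: DF=(83739/80000 − 1/32·(0.979300+0.965600+0.929000+0.899100+0.893700+0.891100))/(1+1/32) = 4233/5000 ≈ 0.846600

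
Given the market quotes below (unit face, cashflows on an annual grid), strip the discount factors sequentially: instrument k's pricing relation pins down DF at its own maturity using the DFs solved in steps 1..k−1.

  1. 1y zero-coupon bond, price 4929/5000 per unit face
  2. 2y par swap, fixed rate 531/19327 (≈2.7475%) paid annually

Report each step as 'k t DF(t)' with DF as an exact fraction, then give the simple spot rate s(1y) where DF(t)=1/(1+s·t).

1 1 4929/5000
2 2 9469/10000
s(1y) = (1/(4929/5000) − 1)/(1) = 71/4929 ≈ 1.4405%

step 1 [1y] zero: DF = P = 4929/5000 ≈ 0.985800
step 2 [2y] swap r/1=531/19327: DF=(1 − 531/19327·(0.985800))/(1+531/19327) = 9469/10000 ≈ 0.946900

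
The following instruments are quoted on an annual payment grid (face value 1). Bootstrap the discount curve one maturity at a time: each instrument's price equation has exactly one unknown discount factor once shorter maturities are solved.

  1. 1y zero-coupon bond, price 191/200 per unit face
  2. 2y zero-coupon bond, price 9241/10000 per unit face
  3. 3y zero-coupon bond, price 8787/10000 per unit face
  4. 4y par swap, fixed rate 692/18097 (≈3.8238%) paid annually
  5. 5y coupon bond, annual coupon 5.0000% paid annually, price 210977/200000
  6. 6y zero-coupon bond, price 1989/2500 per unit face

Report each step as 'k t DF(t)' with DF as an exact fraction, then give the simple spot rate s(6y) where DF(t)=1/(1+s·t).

1 1 191/200
2 2 9241/10000
3 3 8787/10000
4 4 1077/1250
5 5 8323/10000
6 6 1989/2500
s(6y) = (1/(1989/2500) − 1)/(6) = 511/11934 ≈ 4.2819%

step 1 [1y] zero: DF = P = 191/200 ≈ 0.955000
step 2 [2y] zero: DF = P = 9241/10000 ≈ 0.924100
step 3 [3y] zero: DF = P = 8787/10000 ≈ 0.878700
step 4 [4y] swap r/1=692/18097: DF=(1 − 692/18097·(0.955000+0.924100+0.878700))/(1+692/18097) = 1077/1250 ≈ 0.861600
step 5 [5y] bond c/1=1/20: DF=(210977/200000 − 1/20·(0.955000+0.924100+0.878700+0.861600))/(1+1/20) = 8323/10000 ≈ 0.832300
step 6 [6y] zero: DF = P = 1989/2500 ≈ 0.795600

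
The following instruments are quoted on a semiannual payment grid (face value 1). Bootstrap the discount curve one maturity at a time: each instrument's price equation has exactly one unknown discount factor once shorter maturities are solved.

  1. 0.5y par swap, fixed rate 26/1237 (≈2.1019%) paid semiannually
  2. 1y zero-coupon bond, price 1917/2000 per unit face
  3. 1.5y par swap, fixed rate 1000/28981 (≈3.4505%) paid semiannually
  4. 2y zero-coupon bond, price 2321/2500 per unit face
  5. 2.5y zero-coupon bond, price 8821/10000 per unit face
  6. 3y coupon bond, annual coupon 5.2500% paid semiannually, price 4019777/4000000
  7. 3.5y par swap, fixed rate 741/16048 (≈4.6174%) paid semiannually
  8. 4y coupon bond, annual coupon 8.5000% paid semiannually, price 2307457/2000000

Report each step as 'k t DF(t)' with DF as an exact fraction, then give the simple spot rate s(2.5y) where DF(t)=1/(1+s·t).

1 1/2 1237/1250
2 1 1917/2000
3 3/2 19/20
4 2 2321/2500
5 5/2 8821/10000
6 3 2147/2500
7 7/2 4259/5000
8 4 169/200
s(2.5y) = (1/(8821/10000) − 1)/(5/2) = 2358/44105 ≈ 5.3463%

step 1 [0.5y] swap r/2=13/1237: DF=(1 − 13/1237·(0))/(1+13/1237) = 1237/1250 ≈ 0.989600
step 2 [1y] zero: DF = P = 1917/2000 ≈ 0.958500
step 3 [1.5y] swap r/2=500/28981: DF=(1 − 500/28981·(0.989600+0.958500))/(1+500/28981) = 19/20 ≈ 0.950000
step 4 [2y] zero: DF = P = 2321/2500 ≈ 0.928400
step 5 [2.5y] zero: DF = P = 8821/10000 ≈ 0.882100
step 6 [3y] bond c/2=21/800: DF=(4019777/4000000 − 21/800·(0.989600+0.958500+0.950000+0.928400+0.882100))/(1+21/800) = 2147/2500 ≈ 0.858800
step 7 [3.5y] swap r/2=741/32096: DF=(1 − 741/32096·(0.989600+0.958500+0.950000+0.928400+0.882100+0.858800))/(1+741/32096) = 4259/5000 ≈ 0.851800
step 8 [4y] bond c/2=17/400: DF=(2307457/2000000 − 17/400·(0.989600+0.958500+0.950000+0.928400+0.882100+0.858800+0.851800))/(1+17/400) = 169/200 ≈ 0.845000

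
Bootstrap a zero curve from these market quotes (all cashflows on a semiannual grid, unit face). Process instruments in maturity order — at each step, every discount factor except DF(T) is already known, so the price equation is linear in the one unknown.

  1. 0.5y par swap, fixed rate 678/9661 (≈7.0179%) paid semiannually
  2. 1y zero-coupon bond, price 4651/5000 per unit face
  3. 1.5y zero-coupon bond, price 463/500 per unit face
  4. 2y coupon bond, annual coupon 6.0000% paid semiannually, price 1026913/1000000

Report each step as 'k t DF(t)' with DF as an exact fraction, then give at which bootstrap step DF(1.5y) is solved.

1 1/2 9661/10000
2 1 4651/5000
3 3/2 463/500
4 2 2287/2500
DF(1.5y) is solved at step 3

step 1 [0.5y] swap r/2=339/9661: DF=(1 − 339/9661·(0))/(1+339/9661) = 9661/10000 ≈ 0.966100
step 2 [1y] zero: DF = P = 4651/5000 ≈ 0.930200
step 3 [1.5y] zero: DF = P = 463/500 ≈ 0.926000
step 4 [2y] bond c/2=3/100: DF=(1026913/1000000 − 3/100·(0.966100+0.930200+0.926000))/(1+3/100) = 2287/2500 ≈ 0.914800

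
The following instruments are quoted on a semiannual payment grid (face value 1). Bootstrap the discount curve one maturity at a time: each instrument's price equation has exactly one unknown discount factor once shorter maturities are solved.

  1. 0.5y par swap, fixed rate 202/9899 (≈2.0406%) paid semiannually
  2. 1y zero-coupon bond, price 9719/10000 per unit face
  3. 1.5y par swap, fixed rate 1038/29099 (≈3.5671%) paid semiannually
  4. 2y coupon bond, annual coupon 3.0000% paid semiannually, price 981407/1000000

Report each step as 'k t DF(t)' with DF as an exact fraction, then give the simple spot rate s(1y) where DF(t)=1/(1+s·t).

1 1/2 9899/10000
2 1 9719/10000
3 3/2 9481/10000
4 2 9239/10000
s(1y) = (1/(9719/10000) − 1)/(1) = 281/9719 ≈ 2.8912%

step 1 [0.5y] swap r/2=101/9899: DF=(1 − 101/9899·(0))/(1+101/9899) = 9899/10000 ≈ 0.989900
step 2 [1y] zero: DF = P = 9719/10000 ≈ 0.971900
step 3 [1.5y] swap r/2=519/29099: DF=(1 − 519/29099·(0.989900+0.971900))/(1+519/29099) = 9481/10000 ≈ 0.948100
step 4 [2y] bond c/2=3/200: DF=(981407/1000000 − 3/200·(0.989900+0.971900+0.948100))/(1+3/200) = 9239/10000 ≈ 0.923900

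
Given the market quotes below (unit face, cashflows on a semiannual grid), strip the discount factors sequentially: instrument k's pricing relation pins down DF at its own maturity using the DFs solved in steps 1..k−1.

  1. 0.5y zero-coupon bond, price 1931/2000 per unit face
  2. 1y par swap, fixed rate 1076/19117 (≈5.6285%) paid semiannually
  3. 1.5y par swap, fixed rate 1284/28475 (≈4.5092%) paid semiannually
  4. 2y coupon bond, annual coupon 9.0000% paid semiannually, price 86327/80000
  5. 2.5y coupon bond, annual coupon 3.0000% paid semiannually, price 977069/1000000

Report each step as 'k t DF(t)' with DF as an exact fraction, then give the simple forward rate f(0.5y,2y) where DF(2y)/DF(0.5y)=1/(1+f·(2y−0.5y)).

step 1 [0.5y] zero: DF = P = 1931/2000 ≈ 0.965500
step 2 [1y] swap r/2=538/19117: DF=(1 − 538/19117·(0.965500))/(1+538/19117) = 4731/5000 ≈ 0.946200
step 3 [1.5y] swap r/2=642/28475: DF=(1 − 642/28475·(0.965500+0.946200))/(1+642/28475) = 4679/5000 ≈ 0.935800
step 4 [2y] bond c/2=9/200: DF=(86327/80000 − 9/200·(0.965500+0.946200+0.935800))/(1+9/200) = 91/100 ≈ 0.910000
step 5 [2.5y] bond c/2=3/200: DF=(977069/1000000 − 3/200·(0.965500+0.946200+0.935800+0.910000))/(1+3/200) = 9071/10000 ≈ 0.907100

1 1/2 1931/2000
2 1 4731/5000
3 3/2 4679/5000
4 2 91/100
5 5/2 9071/10000
f(0.5y,2y) = ((1931/2000)/(91/100) − 1)/(3/2) = 37/910 ≈ 4.0659%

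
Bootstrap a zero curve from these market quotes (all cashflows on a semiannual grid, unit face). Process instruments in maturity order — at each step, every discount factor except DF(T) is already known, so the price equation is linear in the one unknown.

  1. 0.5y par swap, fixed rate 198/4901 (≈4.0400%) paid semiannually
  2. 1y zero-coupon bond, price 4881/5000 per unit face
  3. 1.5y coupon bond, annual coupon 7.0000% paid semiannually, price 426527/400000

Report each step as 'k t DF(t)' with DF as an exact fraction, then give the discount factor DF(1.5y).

1 1/2 4901/5000
2 1 4881/5000
3 3/2 9641/10000
DF(1.5y) = 9641/10000 ≈ 0.964100

step 1 [0.5y] swap r/2=99/4901: DF=(1 − 99/4901·(0))/(1+99/4901) = 4901/5000 ≈ 0.980200
step 2 [1y] zero: DF = P = 4881/5000 ≈ 0.976200
step 3 [1.5y] bond c/2=7/200: DF=(426527/400000 − 7/200·(0.980200+0.976200))/(1+7/200) = 9641/10000 ≈ 0.964100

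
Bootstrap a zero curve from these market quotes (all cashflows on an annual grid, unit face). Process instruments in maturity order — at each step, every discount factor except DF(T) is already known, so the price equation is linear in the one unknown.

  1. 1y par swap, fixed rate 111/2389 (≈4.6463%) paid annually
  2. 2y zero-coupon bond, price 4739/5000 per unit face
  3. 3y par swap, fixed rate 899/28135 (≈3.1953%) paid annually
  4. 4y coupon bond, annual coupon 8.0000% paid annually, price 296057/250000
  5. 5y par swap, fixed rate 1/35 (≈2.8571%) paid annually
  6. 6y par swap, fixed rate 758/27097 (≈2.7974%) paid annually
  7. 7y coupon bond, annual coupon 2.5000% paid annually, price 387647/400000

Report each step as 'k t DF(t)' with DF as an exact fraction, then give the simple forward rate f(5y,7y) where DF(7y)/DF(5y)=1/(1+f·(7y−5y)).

1 1 2389/2500
2 2 4739/5000
3 3 9101/10000
4 4 8881/10000
5 5 4347/5000
6 6 2121/2500
7 7 8133/10000
f(5y,7y) = ((4347/5000)/(8133/10000) − 1)/(2) = 187/5422 ≈ 3.4489%

step 1 [1y] swap r/1=111/2389: DF=(1 − 111/2389·(0))/(1+111/2389) = 2389/2500 ≈ 0.955600
step 2 [2y] zero: DF = P = 4739/5000 ≈ 0.947800
step 3 [3y] swap r/1=899/28135: DF=(1 − 899/28135·(0.955600+0.947800))/(1+899/28135) = 9101/10000 ≈ 0.910100
step 4 [4y] bond c/1=2/25: DF=(296057/250000 − 2/25·(0.955600+0.947800+0.910100))/(1+2/25) = 8881/10000 ≈ 0.888100
step 5 [5y] swap r/1=1/35: DF=(1 − 1/35·(0.955600+0.947800+0.910100+0.888100))/(1+1/35) = 4347/5000 ≈ 0.869400
step 6 [6y] swap r/1=758/27097: DF=(1 − 758/27097·(0.955600+0.947800+0.910100+0.888100+0.869400))/(1+758/27097) = 2121/2500 ≈ 0.848400
step 7 [7y] bond c/1=1/40: DF=(387647/400000 − 1/40·(0.955600+0.947800+0.910100+0.888100+0.869400+0.848400))/(1+1/40) = 8133/10000 ≈ 0.813300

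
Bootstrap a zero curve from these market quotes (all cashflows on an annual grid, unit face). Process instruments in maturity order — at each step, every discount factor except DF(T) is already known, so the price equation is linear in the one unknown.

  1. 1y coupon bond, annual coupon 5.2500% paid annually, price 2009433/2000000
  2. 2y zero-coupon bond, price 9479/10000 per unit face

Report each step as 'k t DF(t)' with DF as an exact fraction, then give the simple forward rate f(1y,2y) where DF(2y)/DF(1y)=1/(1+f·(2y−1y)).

step 1 [1y] bond c/1=21/400: DF=(2009433/2000000 − 21/400·(0))/(1+21/400) = 4773/5000 ≈ 0.954600
step 2 [2y] zero: DF = P = 9479/10000 ≈ 0.947900

1 1 4773/5000
2 2 9479/10000
f(1y,2y) = ((4773/5000)/(9479/10000) − 1)/(1) = 67/9479 ≈ 0.7068%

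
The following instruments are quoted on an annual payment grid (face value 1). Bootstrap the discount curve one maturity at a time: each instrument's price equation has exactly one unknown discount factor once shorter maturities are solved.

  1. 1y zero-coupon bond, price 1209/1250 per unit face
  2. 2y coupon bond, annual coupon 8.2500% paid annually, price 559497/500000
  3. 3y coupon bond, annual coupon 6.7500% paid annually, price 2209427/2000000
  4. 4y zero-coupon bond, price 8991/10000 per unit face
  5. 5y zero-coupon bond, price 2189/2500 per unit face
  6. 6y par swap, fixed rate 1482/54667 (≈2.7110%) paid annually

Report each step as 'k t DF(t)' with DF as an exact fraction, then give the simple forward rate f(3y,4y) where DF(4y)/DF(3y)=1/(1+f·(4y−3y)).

1 1 1209/1250
2 2 24/25
3 3 913/1000
4 4 8991/10000
5 5 2189/2500
6 6 4259/5000
f(3y,4y) = ((913/1000)/(8991/10000) − 1)/(1) = 139/8991 ≈ 1.5460%

step 1 [1y] zero: DF = P = 1209/1250 ≈ 0.967200
step 2 [2y] bond c/1=33/400: DF=(559497/500000 − 33/400·(0.967200))/(1+33/400) = 24/25 ≈ 0.960000
step 3 [3y] bond c/1=27/400: DF=(2209427/2000000 − 27/400·(0.967200+0.960000))/(1+27/400) = 913/1000 ≈ 0.913000
step 4 [4y] zero: DF = P = 8991/10000 ≈ 0.899100
step 5 [5y] zero: DF = P = 2189/2500 ≈ 0.875600
step 6 [6y] swap r/1=1482/54667: DF=(1 − 1482/54667·(0.967200+0.960000+0.913000+0.899100+0.875600))/(1+1482/54667) = 4259/5000 ≈ 0.851800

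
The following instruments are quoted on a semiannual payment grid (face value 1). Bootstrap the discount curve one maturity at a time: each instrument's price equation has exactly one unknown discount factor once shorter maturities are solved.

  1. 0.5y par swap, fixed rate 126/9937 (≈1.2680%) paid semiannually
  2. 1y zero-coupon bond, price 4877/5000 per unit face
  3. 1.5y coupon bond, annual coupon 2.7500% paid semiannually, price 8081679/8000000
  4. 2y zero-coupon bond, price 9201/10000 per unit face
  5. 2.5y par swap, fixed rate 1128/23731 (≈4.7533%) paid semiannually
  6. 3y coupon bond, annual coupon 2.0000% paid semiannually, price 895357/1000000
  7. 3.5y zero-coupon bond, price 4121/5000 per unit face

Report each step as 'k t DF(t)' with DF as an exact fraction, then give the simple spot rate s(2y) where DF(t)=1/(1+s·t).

1 1/2 9937/10000
2 1 4877/5000
3 3/2 4849/5000
4 2 9201/10000
5 5/2 1109/1250
6 3 1679/2000
7 7/2 4121/5000
s(2y) = (1/(9201/10000) − 1)/(2) = 799/18402 ≈ 4.3419%

step 1 [0.5y] swap r/2=63/9937: DF=(1 − 63/9937·(0))/(1+63/9937) = 9937/10000 ≈ 0.993700
step 2 [1y] zero: DF = P = 4877/5000 ≈ 0.975400
step 3 [1.5y] bond c/2=11/800: DF=(8081679/8000000 − 11/800·(0.993700+0.975400))/(1+11/800) = 4849/5000 ≈ 0.969800
step 4 [2y] zero: DF = P = 9201/10000 ≈ 0.920100
step 5 [2.5y] swap r/2=564/23731: DF=(1 − 564/23731·(0.993700+0.975400+0.969800+0.920100))/(1+564/23731) = 1109/1250 ≈ 0.887200
step 6 [3y] bond c/2=1/100: DF=(895357/1000000 − 1/100·(0.993700+0.975400+0.969800+0.920100+0.887200))/(1+1/100) = 1679/2000 ≈ 0.839500
step 7 [3.5y] zero: DF = P = 4121/5000 ≈ 0.824200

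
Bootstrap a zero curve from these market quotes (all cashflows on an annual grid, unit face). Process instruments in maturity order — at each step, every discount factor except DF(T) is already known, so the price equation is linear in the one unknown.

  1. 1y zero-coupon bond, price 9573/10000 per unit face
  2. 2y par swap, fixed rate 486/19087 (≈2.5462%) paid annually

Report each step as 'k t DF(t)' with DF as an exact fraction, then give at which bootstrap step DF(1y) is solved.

step 1 [1y] zero: DF = P = 9573/10000 ≈ 0.957300
step 2 [2y] swap r/1=486/19087: DF=(1 − 486/19087·(0.957300))/(1+486/19087) = 4757/5000 ≈ 0.951400

1 1 9573/10000
2 2 4757/5000
DF(1y) is solved at step 1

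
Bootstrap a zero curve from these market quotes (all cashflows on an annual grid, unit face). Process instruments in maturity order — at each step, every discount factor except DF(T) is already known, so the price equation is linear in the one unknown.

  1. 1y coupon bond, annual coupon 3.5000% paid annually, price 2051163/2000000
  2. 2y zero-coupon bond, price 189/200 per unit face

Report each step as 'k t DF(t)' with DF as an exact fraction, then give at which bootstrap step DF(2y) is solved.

step 1 [1y] bond c/1=7/200: DF=(2051163/2000000 − 7/200·(0))/(1+7/200) = 9909/10000 ≈ 0.990900
step 2 [2y] zero: DF = P = 189/200 ≈ 0.945000

1 1 9909/10000
2 2 189/200
DF(2y) is solved at step 2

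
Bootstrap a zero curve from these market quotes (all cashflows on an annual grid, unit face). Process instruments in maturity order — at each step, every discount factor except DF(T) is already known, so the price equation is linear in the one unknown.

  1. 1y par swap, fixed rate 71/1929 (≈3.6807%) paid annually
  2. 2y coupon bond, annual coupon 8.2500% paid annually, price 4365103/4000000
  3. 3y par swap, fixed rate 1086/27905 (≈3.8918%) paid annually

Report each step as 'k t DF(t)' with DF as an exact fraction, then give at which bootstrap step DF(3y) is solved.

step 1 [1y] swap r/1=71/1929: DF=(1 − 71/1929·(0))/(1+71/1929) = 1929/2000 ≈ 0.964500
step 2 [2y] bond c/1=33/400: DF=(4365103/4000000 − 33/400·(0.964500))/(1+33/400) = 4673/5000 ≈ 0.934600
step 3 [3y] swap r/1=1086/27905: DF=(1 − 1086/27905·(0.964500+0.934600))/(1+1086/27905) = 4457/5000 ≈ 0.891400

1 1 1929/2000
2 2 4673/5000
3 3 4457/5000
DF(3y) is solved at step 3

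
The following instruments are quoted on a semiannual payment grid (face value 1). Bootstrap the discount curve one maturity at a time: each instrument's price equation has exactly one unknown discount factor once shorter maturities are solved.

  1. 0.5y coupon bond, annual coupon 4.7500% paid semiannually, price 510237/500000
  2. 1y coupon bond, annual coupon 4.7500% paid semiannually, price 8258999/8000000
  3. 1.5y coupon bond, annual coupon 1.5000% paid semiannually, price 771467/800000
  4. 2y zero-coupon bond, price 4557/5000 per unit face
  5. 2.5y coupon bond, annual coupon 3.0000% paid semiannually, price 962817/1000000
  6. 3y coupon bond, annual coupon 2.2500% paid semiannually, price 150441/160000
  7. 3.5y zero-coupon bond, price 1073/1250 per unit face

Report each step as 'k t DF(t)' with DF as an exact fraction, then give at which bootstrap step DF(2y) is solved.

1 1/2 623/625
2 1 9853/10000
3 3/2 589/625
4 2 4557/5000
5 5/2 8919/10000
6 3 2193/2500
7 7/2 1073/1250
DF(2y) is solved at step 4

step 1 [0.5y] bond c/2=19/800: DF=(510237/500000 − 19/800·(0))/(1+19/800) = 623/625 ≈ 0.996800
step 2 [1y] bond c/2=19/800: DF=(8258999/8000000 − 19/800·(0.996800))/(1+19/800) = 9853/10000 ≈ 0.985300
step 3 [1.5y] bond c/2=3/400: DF=(771467/800000 − 3/400·(0.996800+0.985300))/(1+3/400) = 589/625 ≈ 0.942400
step 4 [2y] zero: DF = P = 4557/5000 ≈ 0.911400
step 5 [2.5y] bond c/2=3/200: DF=(962817/1000000 − 3/200·(0.996800+0.985300+0.942400+0.911400))/(1+3/200) = 8919/10000 ≈ 0.891900
step 6 [3y] bond c/2=9/800: DF=(150441/160000 − 9/800·(0.996800+0.985300+0.942400+0.911400+0.891900))/(1+9/800) = 2193/2500 ≈ 0.877200
step 7 [3.5y] zero: DF = P = 1073/1250 ≈ 0.858400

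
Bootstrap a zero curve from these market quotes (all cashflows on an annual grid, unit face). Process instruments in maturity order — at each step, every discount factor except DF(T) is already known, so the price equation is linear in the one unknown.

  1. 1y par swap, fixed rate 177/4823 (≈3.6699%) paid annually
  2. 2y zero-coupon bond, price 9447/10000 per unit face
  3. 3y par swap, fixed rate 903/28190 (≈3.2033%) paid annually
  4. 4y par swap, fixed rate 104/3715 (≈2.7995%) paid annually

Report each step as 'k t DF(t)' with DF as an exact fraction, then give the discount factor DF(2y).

1 1 4823/5000
2 2 9447/10000
3 3 9097/10000
4 4 112/125
DF(2y) = 9447/10000 ≈ 0.944700

step 1 [1y] swap r/1=177/4823: DF=(1 − 177/4823·(0))/(1+177/4823) = 4823/5000 ≈ 0.964600
step 2 [2y] zero: DF = P = 9447/10000 ≈ 0.944700
step 3 [3y] swap r/1=903/28190: DF=(1 − 903/28190·(0.964600+0.944700))/(1+903/28190) = 9097/10000 ≈ 0.909700
step 4 [4y] swap r/1=104/3715: DF=(1 − 104/3715·(0.964600+0.944700+0.909700))/(1+104/3715) = 112/125 ≈ 0.896000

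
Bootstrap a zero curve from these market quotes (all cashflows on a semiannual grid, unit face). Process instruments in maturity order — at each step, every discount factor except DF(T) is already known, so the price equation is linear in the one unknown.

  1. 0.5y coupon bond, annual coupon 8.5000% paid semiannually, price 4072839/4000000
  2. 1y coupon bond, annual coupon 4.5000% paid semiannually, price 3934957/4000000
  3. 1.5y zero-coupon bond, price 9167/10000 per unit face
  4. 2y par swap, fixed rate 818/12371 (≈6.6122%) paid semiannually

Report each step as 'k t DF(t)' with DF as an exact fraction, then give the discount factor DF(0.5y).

1 1/2 9767/10000
2 1 4703/5000
3 3/2 9167/10000
4 2 8773/10000
DF(0.5y) = 9767/10000 ≈ 0.976700

step 1 [0.5y] bond c/2=17/400: DF=(4072839/4000000 − 17/400·(0))/(1+17/400) = 9767/10000 ≈ 0.976700
step 2 [1y] bond c/2=9/400: DF=(3934957/4000000 − 9/400·(0.976700))/(1+9/400) = 4703/5000 ≈ 0.940600
step 3 [1.5y] zero: DF = P = 9167/10000 ≈ 0.916700
step 4 [2y] swap r/2=409/12371: DF=(1 − 409/12371·(0.976700+0.940600+0.916700))/(1+409/12371) = 8773/10000 ≈ 0.877300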